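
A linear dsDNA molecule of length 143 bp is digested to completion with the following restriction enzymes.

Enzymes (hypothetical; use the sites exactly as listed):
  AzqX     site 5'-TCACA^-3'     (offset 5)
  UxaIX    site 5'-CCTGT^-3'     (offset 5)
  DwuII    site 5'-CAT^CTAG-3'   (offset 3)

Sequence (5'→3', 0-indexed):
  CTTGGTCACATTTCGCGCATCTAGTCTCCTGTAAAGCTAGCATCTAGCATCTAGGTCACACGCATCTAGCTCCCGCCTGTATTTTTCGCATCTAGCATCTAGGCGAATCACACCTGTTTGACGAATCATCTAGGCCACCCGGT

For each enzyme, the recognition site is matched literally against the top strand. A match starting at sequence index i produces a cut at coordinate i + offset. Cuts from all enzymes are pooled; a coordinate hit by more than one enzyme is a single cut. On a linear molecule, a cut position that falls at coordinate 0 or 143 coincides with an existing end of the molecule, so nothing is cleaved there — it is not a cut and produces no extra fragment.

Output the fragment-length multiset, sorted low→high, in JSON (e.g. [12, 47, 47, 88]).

[5,5,7,7,10,10,10,11,11,12,12,14,14,15]

Site scan:
  AzqX TCACA/5: at [5, 55, 107] ⇒ [10, 60, 112]
  UxaIX CCTGT/5: at [27, 75, 112] ⇒ [32, 80, 117]
  DwuII CATCTAG/3: at [17, 40, 47, 62, 88, 95, 126] ⇒ [20, 43, 50, 65, 91, 98, 129]

All cut coordinates (distinct, sorted): [10, 20, 32, 43, 50, 60, 65, 80, 91, 98, 112, 117, 129]

Fragment lengths:
  [0,10): 10 bp
  [10,20): 10 bp
  [20,32): 12 bp
  [32,43): 11 bp
  [43,50): 7 bp
  [50,60): 10 bp
  [60,65): 5 bp
  [65,80): 15 bp
  [80,91): 11 bp
  [91,98): 7 bp
  [98,112): 14 bp
  [112,117): 5 bp
  [117,129): 12 bp
  [129,143): 14 bp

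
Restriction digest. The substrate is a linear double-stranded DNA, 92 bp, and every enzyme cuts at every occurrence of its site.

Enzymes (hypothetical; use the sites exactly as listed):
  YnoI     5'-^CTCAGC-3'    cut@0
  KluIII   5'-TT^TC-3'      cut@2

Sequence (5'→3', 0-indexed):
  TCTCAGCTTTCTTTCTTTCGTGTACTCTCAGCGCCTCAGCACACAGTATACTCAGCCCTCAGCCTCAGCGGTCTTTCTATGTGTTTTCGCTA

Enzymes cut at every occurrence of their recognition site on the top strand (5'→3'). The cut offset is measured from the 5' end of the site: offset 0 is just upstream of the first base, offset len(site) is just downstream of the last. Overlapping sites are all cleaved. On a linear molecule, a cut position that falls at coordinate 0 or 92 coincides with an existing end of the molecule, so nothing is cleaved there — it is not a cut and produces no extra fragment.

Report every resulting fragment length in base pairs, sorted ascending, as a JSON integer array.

[1,4,4,6,6,7,8,8,9,11,12,16]

Scan for sites:
  YnoI (CTCAGC, off=0): starts [1, 26, 34, 50, 57, 63] → cuts [1, 26, 34, 50, 57, 63]
  KluIII (TTTC, off=2): starts [7, 11, 15, 73, 84] → cuts [9, 13, 17, 75, 86]

Pooled cuts: [1, 9, 13, 17, 26, 34, 50, 57, 63, 75, 86]

Fragment lengths:
  [0,1): 1 bp
  [1,9): 8 bp
  [9,13): 4 bp
  [13,17): 4 bp
  [17,26): 9 bp
  [26,34): 8 bp
  [34,50): 16 bp
  [50,57): 7 bp
  [57,63): 6 bp
  [63,75): 12 bp
  [75,86): 11 bp
  [86,92): 6 bp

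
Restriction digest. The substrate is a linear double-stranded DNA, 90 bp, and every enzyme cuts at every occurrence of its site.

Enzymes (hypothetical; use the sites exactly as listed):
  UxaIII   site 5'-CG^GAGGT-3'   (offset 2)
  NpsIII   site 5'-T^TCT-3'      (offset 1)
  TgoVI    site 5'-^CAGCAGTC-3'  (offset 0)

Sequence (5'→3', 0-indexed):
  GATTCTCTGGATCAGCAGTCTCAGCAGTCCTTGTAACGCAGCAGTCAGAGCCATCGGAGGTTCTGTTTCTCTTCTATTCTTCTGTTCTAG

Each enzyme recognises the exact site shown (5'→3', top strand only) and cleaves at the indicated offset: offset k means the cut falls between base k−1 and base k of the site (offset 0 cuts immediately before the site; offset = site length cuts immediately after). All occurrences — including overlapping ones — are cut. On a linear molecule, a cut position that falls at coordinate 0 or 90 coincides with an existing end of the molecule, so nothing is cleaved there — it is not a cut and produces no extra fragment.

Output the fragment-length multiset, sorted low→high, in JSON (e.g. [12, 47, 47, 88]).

Per-enzyme occurrences:
  UxaIII CGGAGGT/2: at [54] ⇒ [56]
  NpsIII TTCT/1: at [2, 60, 66, 71, 76, 79, 84] ⇒ [3, 61, 67, 72, 77, 80, 85]
  TgoVI CAGCAGTC/0: at [12, 21, 38] ⇒ [12, 21, 38]

All cut coordinates (distinct, sorted): [3, 12, 21, 38, 56, 61, 67, 72, 77, 80, 85]

Fragment lengths:
  [0,3): 3 bp
  [3,12): 9 bp
  [12,21): 9 bp
  [21,38): 17 bp
  [38,56): 18 bp
  [56,61): 5 bp
  [61,67): 6 bp
  [67,72): 5 bp
  [72,77): 5 bp
  [77,80): 3 bp
  [80,85): 5 bp
  [85,90): 5 bp

[3,3,5,5,5,5,5,6,9,9,17,18]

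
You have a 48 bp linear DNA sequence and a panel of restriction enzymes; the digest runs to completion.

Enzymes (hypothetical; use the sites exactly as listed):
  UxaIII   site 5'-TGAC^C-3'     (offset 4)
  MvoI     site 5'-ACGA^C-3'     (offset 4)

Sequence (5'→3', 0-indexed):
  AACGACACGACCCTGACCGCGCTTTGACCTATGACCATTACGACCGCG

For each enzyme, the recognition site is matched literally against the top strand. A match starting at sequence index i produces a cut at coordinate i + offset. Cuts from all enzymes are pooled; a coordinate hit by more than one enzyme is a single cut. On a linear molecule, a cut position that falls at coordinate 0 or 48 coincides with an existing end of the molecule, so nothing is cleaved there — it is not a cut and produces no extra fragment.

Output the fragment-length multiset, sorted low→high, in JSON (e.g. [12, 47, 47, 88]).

Scan for sites:
  UxaIII TGACC/4: at [13, 24, 31] ⇒ [17, 28, 35]
  MvoI ACGAC/4: at [1, 6, 39] ⇒ [5, 10, 43]

Pooled cuts: [5, 10, 17, 28, 35, 43]

Fragments:
  [0,5): 5 bp
  [5,10): 5 bp
  [10,17): 7 bp
  [17,28): 11 bp
  [28,35): 7 bp
  [35,43): 8 bp
  [43,48): 5 bp

[5,5,5,7,7,8,11]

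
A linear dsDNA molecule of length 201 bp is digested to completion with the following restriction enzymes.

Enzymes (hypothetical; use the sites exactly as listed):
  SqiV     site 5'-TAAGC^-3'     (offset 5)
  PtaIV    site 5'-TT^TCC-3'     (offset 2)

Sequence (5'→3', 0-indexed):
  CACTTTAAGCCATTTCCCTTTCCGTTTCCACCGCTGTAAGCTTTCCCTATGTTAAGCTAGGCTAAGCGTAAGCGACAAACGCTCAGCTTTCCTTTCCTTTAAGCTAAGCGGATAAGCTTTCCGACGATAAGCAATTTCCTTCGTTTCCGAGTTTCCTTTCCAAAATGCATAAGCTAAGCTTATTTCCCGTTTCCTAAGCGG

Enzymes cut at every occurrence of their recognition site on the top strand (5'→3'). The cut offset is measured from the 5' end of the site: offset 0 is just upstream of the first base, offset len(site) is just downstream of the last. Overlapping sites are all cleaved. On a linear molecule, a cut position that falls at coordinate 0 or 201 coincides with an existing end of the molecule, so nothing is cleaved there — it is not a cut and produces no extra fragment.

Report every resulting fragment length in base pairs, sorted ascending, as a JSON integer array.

[2,2,2,4,4,5,5,5,5,5,6,6,6,7,8,8,8,9,10,10,10,13,14,15,16,16]

Per-enzyme occurrences:
  SqiV (TAAGC, off=5): starts [5, 36, 52, 62, 68, 99, 104, 112, 127, 169, 174, 194] → cuts [10, 41, 57, 67, 73, 104, 109, 117, 132, 174, 179, 199]
  PtaIV (TTTCC, off=2): starts [12, 18, 24, 41, 87, 92, 117, 134, 143, 151, 156, 182, 189] → cuts [14, 20, 26, 43, 89, 94, 119, 136, 145, 153, 158, 184, 191]

Pooled cuts: [10, 14, 20, 26, 41, 43, 57, 67, 73, 89, 94, 104, 109, 117, 119, 132, 136, 145, 153, 158, 174, 179, 184, 191, 199]

Fragments:
  [0,10): 10 bp
  [10,14): 4 bp
  [14,20): 6 bp
  [20,26): 6 bp
  [26,41): 15 bp
  [41,43): 2 bp
  [43,57): 14 bp
  [57,67): 10 bp
  [67,73): 6 bp
  [73,89): 16 bp
  [89,94): 5 bp
  [94,104): 10 bp
  [104,109): 5 bp
  [109,117): 8 bp
  [117,119): 2 bp
  [119,132): 13 bp
  [132,136): 4 bp
  [136,145): 9 bp
  [145,153): 8 bp
  [153,158): 5 bp
  [158,174): 16 bp
  [174,179): 5 bp
  [179,184): 5 bp
  [184,191): 7 bp
  [191,199): 8 bp
  [199,201): 2 bp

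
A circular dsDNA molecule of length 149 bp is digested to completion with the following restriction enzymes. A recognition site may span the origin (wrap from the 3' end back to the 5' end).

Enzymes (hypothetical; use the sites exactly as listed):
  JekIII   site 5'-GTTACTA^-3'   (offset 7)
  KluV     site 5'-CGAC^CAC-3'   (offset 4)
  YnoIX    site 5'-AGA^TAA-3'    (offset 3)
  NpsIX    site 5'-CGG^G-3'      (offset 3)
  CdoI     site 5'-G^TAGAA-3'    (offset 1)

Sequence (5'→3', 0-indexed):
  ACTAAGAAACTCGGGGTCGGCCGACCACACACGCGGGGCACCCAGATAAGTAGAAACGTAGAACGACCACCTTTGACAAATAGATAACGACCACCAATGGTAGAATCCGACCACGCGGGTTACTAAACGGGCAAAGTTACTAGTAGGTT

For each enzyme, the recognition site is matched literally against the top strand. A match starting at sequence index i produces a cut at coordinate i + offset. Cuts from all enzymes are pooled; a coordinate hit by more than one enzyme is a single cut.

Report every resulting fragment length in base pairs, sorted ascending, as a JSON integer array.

[4,5,7,7,7,8,9,9,10,10,11,11,11,11,12,17]

Scan for sites:
  JekIII GTTACTA/7: at [118, 135, 146] ⇒ [4, 125, 142]
  KluV CGACCAC/4: at [21, 63, 87, 107] ⇒ [25, 67, 91, 111]
  YnoIX AGATAA/3: at [43, 81] ⇒ [46, 84]
  NpsIX CGGG/3: at [11, 33, 115, 127] ⇒ [14, 36, 118, 130]
  CdoI GTAGAA/1: at [49, 57, 99] ⇒ [50, 58, 100]

All cut coordinates (distinct, sorted): [4, 14, 25, 36, 46, 50, 58, 67, 84, 91, 100, 111, 118, 125, 130, 142]

Fragments:
  4→14: 10 bp
  14→25: 11 bp
  25→36: 11 bp
  36→46: 10 bp
  46→50: 4 bp
  50→58: 8 bp
  58→67: 9 bp
  67→84: 17 bp
  84→91: 7 bp
  91→100: 9 bp
  100→111: 11 bp
  111→118: 7 bp
  118→125: 7 bp
  125→130: 5 bp
  130→142: 12 bp
  142→4 (wrap): 149-142+4 = 11 bp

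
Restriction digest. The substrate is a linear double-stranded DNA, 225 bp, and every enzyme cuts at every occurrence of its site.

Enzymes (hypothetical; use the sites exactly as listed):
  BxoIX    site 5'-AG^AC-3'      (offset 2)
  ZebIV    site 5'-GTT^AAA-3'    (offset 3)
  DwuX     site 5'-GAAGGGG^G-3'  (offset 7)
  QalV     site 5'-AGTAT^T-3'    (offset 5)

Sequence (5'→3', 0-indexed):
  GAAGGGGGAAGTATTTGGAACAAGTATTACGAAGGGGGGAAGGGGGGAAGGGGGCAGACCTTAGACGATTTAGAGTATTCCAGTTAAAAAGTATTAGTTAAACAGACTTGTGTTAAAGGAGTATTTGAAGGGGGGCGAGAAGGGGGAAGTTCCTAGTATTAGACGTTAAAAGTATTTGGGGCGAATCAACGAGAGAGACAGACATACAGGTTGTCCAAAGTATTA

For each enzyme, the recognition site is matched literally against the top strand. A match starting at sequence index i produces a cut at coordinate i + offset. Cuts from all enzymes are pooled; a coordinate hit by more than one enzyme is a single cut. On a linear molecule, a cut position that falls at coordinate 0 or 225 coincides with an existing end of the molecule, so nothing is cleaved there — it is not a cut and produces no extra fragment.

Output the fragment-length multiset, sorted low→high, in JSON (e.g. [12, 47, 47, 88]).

[2,3,4,4,5,5,6,7,7,7,7,8,8,8,9,9,9,10,10,12,13,14,14,22,22]

Scan for sites:
  BxoIX AGAC/2: at [55, 62, 103, 160, 195, 199] ⇒ [57, 64, 105, 162, 197, 201]
  ZebIV GTTAAA/3: at [82, 96, 111, 164] ⇒ [85, 99, 114, 167]
  DwuX GAAGGGGG/7: at [0, 30, 38, 46, 126, 138] ⇒ [7, 37, 45, 53, 133, 145]
  QalV AGTATT/5: at [9, 22, 73, 89, 119, 154, 170, 218] ⇒ [14, 27, 78, 94, 124, 159, 175, 223]

All cut coordinates (distinct, sorted): [7, 14, 27, 37, 45, 53, 57, 64, 78, 85, 94, 99, 105, 114, 124, 133, 145, 159, 162, 167, 175, 197, 201, 223]

Fragment lengths:
  [0,7): 7 bp
  [7,14): 7 bp
  [14,27): 13 bp
  [27,37): 10 bp
  [37,45): 8 bp
  [45,53): 8 bp
  [53,57): 4 bp
  [57,64): 7 bp
  [64,78): 14 bp
  [78,85): 7 bp
  [85,94): 9 bp
  [94,99): 5 bp
  [99,105): 6 bp
  [105,114): 9 bp
  [114,124): 10 bp
  [124,133): 9 bp
  [133,145): 12 bp
  [145,159): 14 bp
  [159,162): 3 bp
  [162,167): 5 bp
  [167,175): 8 bp
  [175,197): 22 bp
  [197,201): 4 bp
  [201,223): 22 bp
  [223,225): 2 bp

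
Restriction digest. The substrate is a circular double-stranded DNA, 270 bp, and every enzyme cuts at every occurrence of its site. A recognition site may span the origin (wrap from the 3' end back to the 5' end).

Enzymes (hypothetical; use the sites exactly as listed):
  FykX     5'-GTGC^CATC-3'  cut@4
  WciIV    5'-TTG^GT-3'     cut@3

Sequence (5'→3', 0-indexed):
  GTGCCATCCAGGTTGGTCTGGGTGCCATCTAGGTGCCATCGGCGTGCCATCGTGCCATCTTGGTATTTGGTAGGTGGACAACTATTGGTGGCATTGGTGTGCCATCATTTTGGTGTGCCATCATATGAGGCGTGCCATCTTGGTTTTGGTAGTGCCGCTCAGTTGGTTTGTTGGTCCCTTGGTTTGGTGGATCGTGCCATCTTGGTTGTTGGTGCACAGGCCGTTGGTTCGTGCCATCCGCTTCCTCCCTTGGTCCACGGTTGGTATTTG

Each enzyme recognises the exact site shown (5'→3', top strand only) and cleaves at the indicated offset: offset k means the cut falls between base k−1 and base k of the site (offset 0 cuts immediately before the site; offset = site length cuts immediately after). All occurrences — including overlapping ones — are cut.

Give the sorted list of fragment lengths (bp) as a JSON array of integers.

[4,5,6,6,6,7,7,7,7,7,7,8,8,8,8,9,10,10,11,11,11,11,11,15,17,17,18,18]

Per-enzyme occurrences:
  FykX GTGCCATC/4: at [0, 21, 32, 43, 51, 98, 114, 131, 193, 230] ⇒ [4, 25, 36, 47, 55, 102, 118, 135, 197, 234]
  WciIV TTGGT/3: at [12, 59, 66, 84, 93, 109, 139, 145, 162, 170, 178, 183, 201, 208, 223, 249, 260, 267] ⇒ [0, 15, 62, 69, 87, 96, 112, 142, 148, 165, 173, 181, 186, 204, 211, 226, 252, 263]

Pooled cuts: [0, 4, 15, 25, 36, 47, 55, 62, 69, 87, 96, 102, 112, 118, 135, 142, 148, 165, 173, 181, 186, 197, 204, 211, 226, 234, 252, 263]

Fragments:
  0→4: 4 bp
  4→15: 11 bp
  15→25: 10 bp
  25→36: 11 bp
  36→47: 11 bp
  47→55: 8 bp
  55→62: 7 bp
  62→69: 7 bp
  69→87: 18 bp
  87→96: 9 bp
  96→102: 6 bp
  102→112: 10 bp
  112→118: 6 bp
  118→135: 17 bp
  135→142: 7 bp
  142→148: 6 bp
  148→165: 17 bp
  165→173: 8 bp
  173→181: 8 bp
  181→186: 5 bp
  186→197: 11 bp
  197→204: 7 bp
  204→211: 7 bp
  211→226: 15 bp
  226→234: 8 bp
  234→252: 18 bp
  252→263: 11 bp
  263→0 (wrap): 270-263+0 = 7 bp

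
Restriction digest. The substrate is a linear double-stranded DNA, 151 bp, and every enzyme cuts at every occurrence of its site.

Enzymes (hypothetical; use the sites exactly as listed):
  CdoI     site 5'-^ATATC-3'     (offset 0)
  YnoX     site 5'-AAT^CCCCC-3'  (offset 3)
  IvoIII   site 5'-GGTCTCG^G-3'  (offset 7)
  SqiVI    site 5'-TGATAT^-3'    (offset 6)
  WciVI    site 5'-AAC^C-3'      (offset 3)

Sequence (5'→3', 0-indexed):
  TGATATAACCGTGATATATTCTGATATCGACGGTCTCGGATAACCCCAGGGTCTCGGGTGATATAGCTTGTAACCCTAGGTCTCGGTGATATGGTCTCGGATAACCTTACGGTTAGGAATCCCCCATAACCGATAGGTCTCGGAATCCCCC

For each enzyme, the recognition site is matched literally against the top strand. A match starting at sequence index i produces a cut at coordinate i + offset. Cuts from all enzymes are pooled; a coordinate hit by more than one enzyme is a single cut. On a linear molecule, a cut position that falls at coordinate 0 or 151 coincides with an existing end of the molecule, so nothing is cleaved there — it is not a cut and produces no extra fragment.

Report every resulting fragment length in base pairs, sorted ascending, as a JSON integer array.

Per-enzyme occurrences:
  CdoI (ATATC, off=0): starts [23] → cuts [23]
  YnoX (AATCCCCC, off=3): starts [117, 143] → cuts [120, 146]
  IvoIII (GGTCTCGG, off=7): starts [31, 49, 78, 92, 135] → cuts [38, 56, 85, 99, 142]
  SqiVI (TGATAT, off=6): starts [0, 11, 21, 58, 86] → cuts [6, 17, 27, 64, 92]
  WciVI (AACC, off=3): starts [6, 41, 71, 102, 127] → cuts [9, 44, 74, 105, 130]

Pooled cuts: [6, 9, 17, 23, 27, 38, 44, 56, 64, 74, 85, 92, 99, 105, 120, 130, 142, 146]

Fragments:
  [0,6): 6 bp
  [6,9): 3 bp
  [9,17): 8 bp
  [17,23): 6 bp
  [23,27): 4 bp
  [27,38): 11 bp
  [38,44): 6 bp
  [44,56): 12 bp
  [56,64): 8 bp
  [64,74): 10 bp
  [74,85): 11 bp
  [85,92): 7 bp
  [92,99): 7 bp
  [99,105): 6 bp
  [105,120): 15 bp
  [120,130): 10 bp
  [130,142): 12 bp
  [142,146): 4 bp
  [146,151): 5 bp

[3,4,4,5,6,6,6,6,7,7,8,8,10,10,11,11,12,12,15]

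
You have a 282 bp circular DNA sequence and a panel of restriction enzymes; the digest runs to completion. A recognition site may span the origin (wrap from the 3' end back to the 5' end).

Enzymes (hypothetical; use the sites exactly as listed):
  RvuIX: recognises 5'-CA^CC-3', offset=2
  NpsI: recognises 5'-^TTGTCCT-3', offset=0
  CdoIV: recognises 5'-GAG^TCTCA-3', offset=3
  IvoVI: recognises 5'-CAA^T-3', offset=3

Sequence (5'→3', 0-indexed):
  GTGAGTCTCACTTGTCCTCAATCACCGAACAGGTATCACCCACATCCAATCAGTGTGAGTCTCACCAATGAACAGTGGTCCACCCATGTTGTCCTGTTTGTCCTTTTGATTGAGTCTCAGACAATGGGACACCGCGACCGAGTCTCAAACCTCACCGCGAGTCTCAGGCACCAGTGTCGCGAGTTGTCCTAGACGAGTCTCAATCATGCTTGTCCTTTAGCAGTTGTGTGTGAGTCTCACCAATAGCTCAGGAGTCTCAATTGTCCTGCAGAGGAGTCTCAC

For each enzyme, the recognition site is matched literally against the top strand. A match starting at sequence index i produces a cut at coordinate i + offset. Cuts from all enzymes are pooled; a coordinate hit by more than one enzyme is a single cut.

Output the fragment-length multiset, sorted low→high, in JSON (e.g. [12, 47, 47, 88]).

[3,4,4,5,5,6,6,6,6,6,7,7,9,9,10,10,10,11,11,11,11,12,13,14,14,14,16,17,25]

Per-enzyme occurrences:
  RvuIX (CACC, off=2): starts [22, 36, 62, 80, 129, 152, 168, 237] → cuts [24, 38, 64, 82, 131, 154, 170, 239]
  NpsI (TTGTCCT, off=0): starts [11, 88, 97, 183, 209, 260] → cuts [11, 88, 97, 183, 209, 260]
  CdoIV (GAGTCTCA, off=3): starts [2, 56, 111, 139, 158, 194, 231, 251, 273] → cuts [5, 59, 114, 142, 161, 197, 234, 254, 276]
  IvoVI (CAAT, off=3): starts [18, 46, 65, 121, 200, 240, 257] → cuts [21, 49, 68, 124, 203, 243, 260]

Pooled cuts: [5, 11, 21, 24, 38, 49, 59, 64, 68, 82, 88, 97, 114, 124, 131, 142, 154, 161, 170, 183, 197, 203, 209, 234, 239, 243, 254, 260, 276]

Fragment lengths:
  5→11: 6 bp
  11→21: 10 bp
  21→24: 3 bp
  24→38: 14 bp
  38→49: 11 bp
  49→59: 10 bp
  59→64: 5 bp
  64→68: 4 bp
  68→82: 14 bp
  82→88: 6 bp
  88→97: 9 bp
  97→114: 17 bp
  114→124: 10 bp
  124→131: 7 bp
  131→142: 11 bp
  142→154: 12 bp
  154→161: 7 bp
  161→170: 9 bp
  170→183: 13 bp
  183→197: 14 bp
  197→203: 6 bp
  203→209: 6 bp
  209→234: 25 bp
  234→239: 5 bp
  239→243: 4 bp
  243→254: 11 bp
  254→260: 6 bp
  260→276: 16 bp
  276→5 (wrap): 282-276+5 = 11 bp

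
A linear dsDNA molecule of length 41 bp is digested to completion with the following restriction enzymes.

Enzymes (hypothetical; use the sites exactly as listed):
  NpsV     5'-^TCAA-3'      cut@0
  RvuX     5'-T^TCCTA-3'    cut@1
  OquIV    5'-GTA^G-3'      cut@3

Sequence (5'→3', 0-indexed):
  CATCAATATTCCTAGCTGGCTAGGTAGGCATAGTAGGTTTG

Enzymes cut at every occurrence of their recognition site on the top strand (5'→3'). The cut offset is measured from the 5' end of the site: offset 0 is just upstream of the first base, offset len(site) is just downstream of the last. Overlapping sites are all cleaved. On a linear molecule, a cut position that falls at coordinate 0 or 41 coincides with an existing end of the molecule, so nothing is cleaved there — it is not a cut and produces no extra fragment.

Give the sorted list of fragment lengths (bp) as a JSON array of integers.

Site scan:
  NpsV (TCAA, off=0): starts [2] → cuts [2]
  RvuX (TTCCTA, off=1): starts [8] → cuts [9]
  OquIV (GTAG, off=3): starts [23, 32] → cuts [26, 35]

All cut coordinates (distinct, sorted): [2, 9, 26, 35]

Fragment lengths:
  [0,2): 2 bp
  [2,9): 7 bp
  [9,26): 17 bp
  [26,35): 9 bp
  [35,41): 6 bp

[2,6,7,9,17]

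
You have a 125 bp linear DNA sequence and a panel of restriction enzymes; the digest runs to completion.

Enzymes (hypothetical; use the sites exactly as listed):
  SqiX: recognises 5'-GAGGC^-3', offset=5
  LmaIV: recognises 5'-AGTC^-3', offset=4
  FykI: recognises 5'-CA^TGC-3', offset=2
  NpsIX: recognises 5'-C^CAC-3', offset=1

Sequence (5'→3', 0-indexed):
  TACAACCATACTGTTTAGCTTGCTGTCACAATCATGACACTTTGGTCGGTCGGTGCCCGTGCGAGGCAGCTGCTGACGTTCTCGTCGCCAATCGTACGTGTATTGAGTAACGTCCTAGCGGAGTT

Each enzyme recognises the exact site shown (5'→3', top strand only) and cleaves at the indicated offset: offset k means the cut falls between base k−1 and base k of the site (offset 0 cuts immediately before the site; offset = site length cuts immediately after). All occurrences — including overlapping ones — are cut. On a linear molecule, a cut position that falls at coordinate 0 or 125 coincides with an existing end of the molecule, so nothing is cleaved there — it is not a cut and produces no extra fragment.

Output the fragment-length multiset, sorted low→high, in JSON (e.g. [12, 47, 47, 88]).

Scan for sites:
  SqiX (GAGGC, off=5): starts [62] → cuts [67]
  LmaIV (AGTC, off=4): no sites
  FykI (CATGC, off=2): no sites
  NpsIX (CCAC, off=1): no sites

Pooled cuts: [67]

Fragments:
  [0,67): 67 bp
  [67,125): 58 bp

[58,67]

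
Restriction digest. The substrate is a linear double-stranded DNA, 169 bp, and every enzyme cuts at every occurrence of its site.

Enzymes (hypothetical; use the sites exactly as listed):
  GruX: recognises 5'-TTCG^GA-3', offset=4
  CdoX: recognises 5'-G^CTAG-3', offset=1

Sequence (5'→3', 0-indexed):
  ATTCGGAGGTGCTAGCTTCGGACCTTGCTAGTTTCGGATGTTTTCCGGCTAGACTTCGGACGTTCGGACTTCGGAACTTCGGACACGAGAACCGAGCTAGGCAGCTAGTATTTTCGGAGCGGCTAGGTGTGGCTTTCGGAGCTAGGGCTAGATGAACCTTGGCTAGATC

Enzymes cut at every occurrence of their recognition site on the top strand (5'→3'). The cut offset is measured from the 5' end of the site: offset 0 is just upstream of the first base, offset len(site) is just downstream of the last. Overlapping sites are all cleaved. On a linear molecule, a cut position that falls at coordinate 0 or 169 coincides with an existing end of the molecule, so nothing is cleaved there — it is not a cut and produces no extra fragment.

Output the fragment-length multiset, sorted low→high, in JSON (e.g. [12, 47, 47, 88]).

Per-enzyme occurrences:
  GruX TTCGGA/4: at [1, 16, 32, 54, 62, 69, 77, 112, 134] ⇒ [5, 20, 36, 58, 66, 73, 81, 116, 138]
  CdoX GCTAG/1: at [10, 26, 47, 95, 103, 121, 140, 146, 161] ⇒ [11, 27, 48, 96, 104, 122, 141, 147, 162]

Pooled cuts: [5, 11, 20, 27, 36, 48, 58, 66, 73, 81, 96, 104, 116, 122, 138, 141, 147, 162]

Fragments:
  [0,5): 5 bp
  [5,11): 6 bp
  [11,20): 9 bp
  [20,27): 7 bp
  [27,36): 9 bp
  [36,48): 12 bp
  [48,58): 10 bp
  [58,66): 8 bp
  [66,73): 7 bp
  [73,81): 8 bp
  [81,96): 15 bp
  [96,104): 8 bp
  [104,116): 12 bp
  [116,122): 6 bp
  [122,138): 16 bp
  [138,141): 3 bp
  [141,147): 6 bp
  [147,162): 15 bp
  [162,169): 7 bp

[3,5,6,6,6,7,7,7,8,8,8,9,9,10,12,12,15,15,16]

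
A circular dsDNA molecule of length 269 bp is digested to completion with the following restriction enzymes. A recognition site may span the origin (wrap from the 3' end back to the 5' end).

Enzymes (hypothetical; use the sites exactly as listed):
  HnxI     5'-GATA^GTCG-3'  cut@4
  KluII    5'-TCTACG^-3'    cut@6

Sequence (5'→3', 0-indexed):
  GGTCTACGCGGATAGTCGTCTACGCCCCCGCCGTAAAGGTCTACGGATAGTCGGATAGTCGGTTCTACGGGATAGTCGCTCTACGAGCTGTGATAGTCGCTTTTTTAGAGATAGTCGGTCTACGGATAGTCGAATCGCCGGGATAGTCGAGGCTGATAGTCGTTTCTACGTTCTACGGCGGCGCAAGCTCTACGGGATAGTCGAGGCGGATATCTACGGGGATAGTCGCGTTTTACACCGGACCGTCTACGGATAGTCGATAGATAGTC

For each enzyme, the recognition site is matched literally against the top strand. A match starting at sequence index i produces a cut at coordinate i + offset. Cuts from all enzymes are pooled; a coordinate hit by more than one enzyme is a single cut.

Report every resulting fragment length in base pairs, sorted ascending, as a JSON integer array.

Scan for sites:
  HnxI GATAGTCG/4: at [10, 45, 53, 70, 91, 109, 124, 141, 154, 195, 220, 251, 262] ⇒ [14, 49, 57, 74, 95, 113, 128, 145, 158, 199, 224, 255, 266]
  KluII TCTACG/6: at [2, 18, 39, 63, 79, 118, 164, 171, 188, 212, 245] ⇒ [8, 24, 45, 69, 85, 124, 170, 177, 194, 218, 251]

Pooled cuts: [8, 14, 24, 45, 49, 57, 69, 74, 85, 95, 113, 124, 128, 145, 158, 170, 177, 194, 199, 218, 224, 251, 255, 266]

Fragment lengths:
  8→14: 6 bp
  14→24: 10 bp
  24→45: 21 bp
  45→49: 4 bp
  49→57: 8 bp
  57→69: 12 bp
  69→74: 5 bp
  74→85: 11 bp
  85→95: 10 bp
  95→113: 18 bp
  113→124: 11 bp
  124→128: 4 bp
  128→145: 17 bp
  145→158: 13 bp
  158→170: 12 bp
  170→177: 7 bp
  177→194: 17 bp
  194→199: 5 bp
  199→218: 19 bp
  218→224: 6 bp
  224→251: 27 bp
  251→255: 4 bp
  255→266: 11 bp
  266→8 (wrap): 269-266+8 = 11 bp

[4,4,4,5,5,6,6,7,8,10,10,11,11,11,11,12,12,13,17,17,18,19,21,27]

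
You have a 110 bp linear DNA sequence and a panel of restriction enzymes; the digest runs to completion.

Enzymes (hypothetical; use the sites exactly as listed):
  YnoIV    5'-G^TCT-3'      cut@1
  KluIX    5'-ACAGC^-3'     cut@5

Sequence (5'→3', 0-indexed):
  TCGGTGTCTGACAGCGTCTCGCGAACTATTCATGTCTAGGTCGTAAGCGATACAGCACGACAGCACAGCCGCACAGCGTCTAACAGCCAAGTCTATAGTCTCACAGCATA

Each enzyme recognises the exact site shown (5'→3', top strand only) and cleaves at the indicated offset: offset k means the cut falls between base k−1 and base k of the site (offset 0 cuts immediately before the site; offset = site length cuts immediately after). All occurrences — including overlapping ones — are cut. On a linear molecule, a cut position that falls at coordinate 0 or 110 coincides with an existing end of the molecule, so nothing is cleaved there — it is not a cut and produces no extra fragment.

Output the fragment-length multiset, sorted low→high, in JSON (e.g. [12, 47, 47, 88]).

[1,1,3,4,5,6,7,8,8,9,9,9,18,22]

Per-enzyme occurrences:
  YnoIV (GTCT, off=1): starts [5, 15, 33, 77, 90, 97] → cuts [6, 16, 34, 78, 91, 98]
  KluIX (ACAGC, off=5): starts [10, 51, 59, 64, 72, 82, 102] → cuts [15, 56, 64, 69, 77, 87, 107]

All cut coordinates (distinct, sorted): [6, 15, 16, 34, 56, 64, 69, 77, 78, 87, 91, 98, 107]

Fragments:
  [0,6): 6 bp
  [6,15): 9 bp
  [15,16): 1 bp
  [16,34): 18 bp
  [34,56): 22 bp
  [56,64): 8 bp
  [64,69): 5 bp
  [69,77): 8 bp
  [77,78): 1 bp
  [78,87): 9 bp
  [87,91): 4 bp
  [91,98): 7 bp
  [98,107): 9 bp
  [107,110): 3 bp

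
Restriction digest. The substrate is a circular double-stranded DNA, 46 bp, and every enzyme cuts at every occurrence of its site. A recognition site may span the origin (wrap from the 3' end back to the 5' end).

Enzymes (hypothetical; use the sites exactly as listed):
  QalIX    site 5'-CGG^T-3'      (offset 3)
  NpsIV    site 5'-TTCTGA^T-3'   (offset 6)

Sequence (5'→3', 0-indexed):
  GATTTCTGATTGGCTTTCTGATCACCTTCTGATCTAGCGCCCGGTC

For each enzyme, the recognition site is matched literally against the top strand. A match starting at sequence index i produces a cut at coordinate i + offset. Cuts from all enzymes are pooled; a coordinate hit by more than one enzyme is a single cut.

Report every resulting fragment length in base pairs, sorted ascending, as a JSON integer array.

[11,11,12,12]

Per-enzyme occurrences:
  QalIX (CGGT, off=3): starts [41] → cuts [44]
  NpsIV (TTCTGAT, off=6): starts [3, 15, 26] → cuts [9, 21, 32]

All cut coordinates (distinct, sorted): [9, 21, 32, 44]

Fragment lengths:
  9→21: 12 bp
  21→32: 11 bp
  32→44: 12 bp
  44→9 (wrap): 46-44+9 = 11 bp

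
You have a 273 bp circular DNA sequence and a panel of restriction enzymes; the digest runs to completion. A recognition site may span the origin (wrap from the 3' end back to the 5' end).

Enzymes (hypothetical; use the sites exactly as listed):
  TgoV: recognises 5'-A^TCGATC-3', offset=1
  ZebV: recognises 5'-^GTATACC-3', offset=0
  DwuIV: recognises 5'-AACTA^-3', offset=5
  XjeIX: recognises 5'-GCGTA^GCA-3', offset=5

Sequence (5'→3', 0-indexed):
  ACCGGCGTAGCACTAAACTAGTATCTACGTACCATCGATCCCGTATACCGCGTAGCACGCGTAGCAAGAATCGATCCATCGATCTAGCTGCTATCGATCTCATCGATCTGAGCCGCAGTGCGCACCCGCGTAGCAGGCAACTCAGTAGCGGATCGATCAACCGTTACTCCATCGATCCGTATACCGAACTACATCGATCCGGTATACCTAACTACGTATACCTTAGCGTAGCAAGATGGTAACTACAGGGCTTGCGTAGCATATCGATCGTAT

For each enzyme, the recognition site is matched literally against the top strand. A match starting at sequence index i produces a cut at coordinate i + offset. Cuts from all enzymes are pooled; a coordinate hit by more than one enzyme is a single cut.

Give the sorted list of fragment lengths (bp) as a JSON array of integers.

Per-enzyme occurrences:
  TgoV (ATCGATC, off=1): starts [33, 69, 77, 92, 101, 151, 170, 192, 262] → cuts [34, 70, 78, 93, 102, 152, 171, 193, 263]
  ZebV (GTATACC, off=0): starts [42, 178, 201, 215, 269] → cuts [42, 178, 201, 215, 269]
  DwuIV (AACTA, off=5): starts [15, 186, 209, 240] → cuts [20, 191, 214, 245]
  XjeIX (GCGTAGCA, off=5): starts [4, 49, 58, 127, 225, 253] → cuts [9, 54, 63, 132, 230, 258]

All cut coordinates (distinct, sorted): [9, 20, 34, 42, 54, 63, 70, 78, 93, 102, 132, 152, 171, 178, 191, 193, 201, 214, 215, 230, 245, 258, 263, 269]

Fragment lengths:
  9→20: 11 bp
  20→34: 14 bp
  34→42: 8 bp
  42→54: 12 bp
  54→63: 9 bp
  63→70: 7 bp
  70→78: 8 bp
  78→93: 15 bp
  93→102: 9 bp
  102→132: 30 bp
  132→152: 20 bp
  152→171: 19 bp
  171→178: 7 bp
  178→191: 13 bp
  191→193: 2 bp
  193→201: 8 bp
  201→214: 13 bp
  214→215: 1 bp
  215→230: 15 bp
  230→245: 15 bp
  245→258: 13 bp
  258→263: 5 bp
  263→269: 6 bp
  269→9 (wrap): 273-269+9 = 13 bp

[1,2,5,6,7,7,8,8,8,9,9,11,12,13,13,13,13,14,15,15,15,19,20,30]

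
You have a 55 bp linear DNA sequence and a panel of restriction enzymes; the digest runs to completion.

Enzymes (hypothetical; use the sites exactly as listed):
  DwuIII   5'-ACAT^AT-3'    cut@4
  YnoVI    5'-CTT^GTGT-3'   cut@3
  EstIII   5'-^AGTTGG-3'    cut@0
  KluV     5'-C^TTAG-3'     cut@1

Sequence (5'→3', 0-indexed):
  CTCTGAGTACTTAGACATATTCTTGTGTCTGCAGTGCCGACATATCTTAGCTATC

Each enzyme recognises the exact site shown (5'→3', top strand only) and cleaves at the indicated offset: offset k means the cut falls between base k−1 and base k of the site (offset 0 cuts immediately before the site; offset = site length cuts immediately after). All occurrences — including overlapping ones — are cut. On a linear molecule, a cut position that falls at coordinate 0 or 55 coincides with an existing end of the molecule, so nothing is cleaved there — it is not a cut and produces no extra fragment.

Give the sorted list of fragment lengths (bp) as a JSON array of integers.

[3,6,8,9,10,19]

Site scan:
  DwuIII (ACATAT, off=4): starts [14, 39] → cuts [18, 43]
  YnoVI (CTTGTGT, off=3): starts [21] → cuts [24]
  EstIII (AGTTGG, off=0): no sites
  KluV (CTTAG, off=1): starts [9, 45] → cuts [10, 46]

All cut coordinates (distinct, sorted): [10, 18, 24, 43, 46]

Fragments:
  [0,10): 10 bp
  [10,18): 8 bp
  [18,24): 6 bp
  [24,43): 19 bp
  [43,46): 3 bp
  [46,55): 9 bp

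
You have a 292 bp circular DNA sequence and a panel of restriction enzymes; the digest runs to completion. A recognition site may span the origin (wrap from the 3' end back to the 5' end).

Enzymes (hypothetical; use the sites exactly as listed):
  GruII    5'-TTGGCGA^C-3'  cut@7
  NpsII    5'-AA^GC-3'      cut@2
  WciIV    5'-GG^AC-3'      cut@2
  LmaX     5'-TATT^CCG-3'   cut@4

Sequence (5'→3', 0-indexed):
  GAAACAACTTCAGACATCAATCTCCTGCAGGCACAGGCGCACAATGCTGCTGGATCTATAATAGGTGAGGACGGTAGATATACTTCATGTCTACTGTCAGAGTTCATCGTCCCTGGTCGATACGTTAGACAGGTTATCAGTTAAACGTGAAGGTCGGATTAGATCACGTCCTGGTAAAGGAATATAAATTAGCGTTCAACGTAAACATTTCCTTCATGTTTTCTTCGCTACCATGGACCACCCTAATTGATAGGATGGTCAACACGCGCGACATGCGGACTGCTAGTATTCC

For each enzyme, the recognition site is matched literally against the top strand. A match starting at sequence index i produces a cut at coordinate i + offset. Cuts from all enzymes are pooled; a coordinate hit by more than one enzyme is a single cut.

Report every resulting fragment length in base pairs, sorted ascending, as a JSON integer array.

Scan for sites:
  GruII (TTGGCGAC, off=7): no sites
  NpsII (AAGC, off=2): no sites
  WciIV GGAC/2: at [68, 234, 276] ⇒ [70, 236, 278]
  LmaX TATTCCG/4: at [286] ⇒ [290]

All cut coordinates (distinct, sorted): [70, 236, 278, 290]

Fragment lengths:
  70→236: 166 bp
  236→278: 42 bp
  278→290: 12 bp
  290→70 (wrap): 292-290+70 = 72 bp

[12,42,72,166]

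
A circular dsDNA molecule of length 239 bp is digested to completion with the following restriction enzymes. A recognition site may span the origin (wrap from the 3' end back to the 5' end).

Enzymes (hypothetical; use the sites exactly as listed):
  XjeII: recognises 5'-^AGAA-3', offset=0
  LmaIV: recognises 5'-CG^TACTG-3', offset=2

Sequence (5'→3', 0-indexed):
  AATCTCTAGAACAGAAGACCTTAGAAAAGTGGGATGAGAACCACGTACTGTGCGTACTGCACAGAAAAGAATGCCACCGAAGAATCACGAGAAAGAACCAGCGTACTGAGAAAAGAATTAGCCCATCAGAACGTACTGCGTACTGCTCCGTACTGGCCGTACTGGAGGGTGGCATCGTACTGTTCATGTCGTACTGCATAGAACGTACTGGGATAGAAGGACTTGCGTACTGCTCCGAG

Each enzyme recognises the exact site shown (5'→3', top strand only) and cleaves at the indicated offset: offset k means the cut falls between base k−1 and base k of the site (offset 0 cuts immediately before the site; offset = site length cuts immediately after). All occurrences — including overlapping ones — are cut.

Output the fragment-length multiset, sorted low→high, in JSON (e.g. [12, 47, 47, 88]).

[4,5,5,5,5,6,6,7,8,8,9,9,9,9,9,9,10,10,10,10,13,13,14,14,14,18]

Site scan:
  XjeII (AGAA, off=0): starts [7, 12, 22, 36, 62, 67, 80, 89, 93, 108, 113, 127, 199, 214, 237] → cuts [7, 12, 22, 36, 62, 67, 80, 89, 93, 108, 113, 127, 199, 214, 237]
  LmaIV (CGTACTG, off=2): starts [43, 52, 101, 131, 138, 148, 157, 175, 189, 203, 225] → cuts [45, 54, 103, 133, 140, 150, 159, 177, 191, 205, 227]

Pooled cuts: [7, 12, 22, 36, 45, 54, 62, 67, 80, 89, 93, 103, 108, 113, 127, 133, 140, 150, 159, 177, 191, 199, 205, 214, 227, 237]

Fragments:
  7→12: 5 bp
  12→22: 10 bp
  22→36: 14 bp
  36→45: 9 bp
  45→54: 9 bp
  54→62: 8 bp
  62→67: 5 bp
  67→80: 13 bp
  80→89: 9 bp
  89→93: 4 bp
  93→103: 10 bp
  103→108: 5 bp
  108→113: 5 bp
  113→127: 14 bp
  127→133: 6 bp
  133→140: 7 bp
  140→150: 10 bp
  150→159: 9 bp
  159→177: 18 bp
  177→191: 14 bp
  191→199: 8 bp
  199→205: 6 bp
  205→214: 9 bp
  214→227: 13 bp
  227→237: 10 bp
  237→7 (wrap): 239-237+7 = 9 bp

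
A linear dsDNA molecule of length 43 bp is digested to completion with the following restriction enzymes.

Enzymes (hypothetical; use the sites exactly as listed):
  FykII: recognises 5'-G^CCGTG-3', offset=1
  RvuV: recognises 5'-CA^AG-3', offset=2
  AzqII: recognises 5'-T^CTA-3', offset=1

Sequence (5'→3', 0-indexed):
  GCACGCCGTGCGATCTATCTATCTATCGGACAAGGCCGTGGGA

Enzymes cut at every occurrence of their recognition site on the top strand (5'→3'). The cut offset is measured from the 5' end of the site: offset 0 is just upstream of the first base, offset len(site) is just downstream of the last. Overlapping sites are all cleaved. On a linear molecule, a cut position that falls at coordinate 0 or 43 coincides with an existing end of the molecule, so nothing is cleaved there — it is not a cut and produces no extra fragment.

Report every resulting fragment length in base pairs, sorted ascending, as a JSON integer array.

[3,4,4,5,8,9,10]

Scan for sites:
  FykII GCCGTG/1: at [4, 34] ⇒ [5, 35]
  RvuV CAAG/2: at [30] ⇒ [32]
  AzqII TCTA/1: at [13, 17, 21] ⇒ [14, 18, 22]

All cut coordinates (distinct, sorted): [5, 14, 18, 22, 32, 35]

Fragment lengths:
  [0,5): 5 bp
  [5,14): 9 bp
  [14,18): 4 bp
  [18,22): 4 bp
  [22,32): 10 bp
  [32,35): 3 bp
  [35,43): 8 bp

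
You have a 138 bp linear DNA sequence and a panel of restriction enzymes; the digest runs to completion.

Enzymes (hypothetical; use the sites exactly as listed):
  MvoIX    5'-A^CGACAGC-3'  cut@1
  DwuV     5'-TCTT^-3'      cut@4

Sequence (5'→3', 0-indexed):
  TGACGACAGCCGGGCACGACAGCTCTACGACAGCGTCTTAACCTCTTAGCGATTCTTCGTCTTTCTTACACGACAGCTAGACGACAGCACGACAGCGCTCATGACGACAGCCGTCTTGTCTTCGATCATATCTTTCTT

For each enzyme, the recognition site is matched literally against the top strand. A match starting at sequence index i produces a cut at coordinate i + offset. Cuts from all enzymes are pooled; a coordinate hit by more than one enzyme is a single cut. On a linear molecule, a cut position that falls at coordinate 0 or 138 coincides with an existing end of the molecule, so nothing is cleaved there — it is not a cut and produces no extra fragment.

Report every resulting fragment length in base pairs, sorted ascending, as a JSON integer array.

[3,3,4,4,5,6,8,8,10,11,11,12,12,13,13,15]

Per-enzyme occurrences:
  MvoIX (ACGACAGC, off=1): starts [2, 15, 26, 69, 80, 88, 103] → cuts [3, 16, 27, 70, 81, 89, 104]
  DwuV (TCTT, off=4): starts [35, 43, 53, 59, 63, 113, 118, 130, 134] → cuts [39, 47, 57, 63, 67, 117, 122, 134] (position 138 is a terminus of the linear molecule — no cut)

Pooled cuts: [3, 16, 27, 39, 47, 57, 63, 67, 70, 81, 89, 104, 117, 122, 134]

Fragment lengths:
  [0,3): 3 bp
  [3,16): 13 bp
  [16,27): 11 bp
  [27,39): 12 bp
  [39,47): 8 bp
  [47,57): 10 bp
  [57,63): 6 bp
  [63,67): 4 bp
  [67,70): 3 bp
  [70,81): 11 bp
  [81,89): 8 bp
  [89,104): 15 bp
  [104,117): 13 bp
  [117,122): 5 bp
  [122,134): 12 bp
  [134,138): 4 bp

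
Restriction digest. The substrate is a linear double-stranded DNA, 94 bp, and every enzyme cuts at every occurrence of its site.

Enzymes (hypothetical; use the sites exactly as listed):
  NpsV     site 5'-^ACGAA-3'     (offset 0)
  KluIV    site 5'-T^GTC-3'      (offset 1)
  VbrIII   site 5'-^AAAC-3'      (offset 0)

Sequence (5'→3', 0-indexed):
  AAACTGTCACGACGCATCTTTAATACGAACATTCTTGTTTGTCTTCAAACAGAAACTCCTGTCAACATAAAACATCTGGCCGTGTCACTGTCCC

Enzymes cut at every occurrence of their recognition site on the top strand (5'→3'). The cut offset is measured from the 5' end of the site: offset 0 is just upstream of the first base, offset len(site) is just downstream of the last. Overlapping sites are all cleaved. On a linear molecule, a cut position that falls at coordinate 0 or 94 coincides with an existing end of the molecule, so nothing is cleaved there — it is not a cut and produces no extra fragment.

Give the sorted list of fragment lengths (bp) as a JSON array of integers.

Scan for sites:
  NpsV ACGAA/0: at [24] ⇒ [24]
  KluIV TGTC/1: at [4, 39, 59, 82, 88] ⇒ [5, 40, 60, 83, 89]
  VbrIII AAAC/0: at [0, 46, 52, 69] ⇒ [46, 52, 69] (position 0 is a terminus of the linear molecule — no cut)

Pooled cuts: [5, 24, 40, 46, 52, 60, 69, 83, 89]

Fragment lengths:
  [0,5): 5 bp
  [5,24): 19 bp
  [24,40): 16 bp
  [40,46): 6 bp
  [46,52): 6 bp
  [52,60): 8 bp
  [60,69): 9 bp
  [69,83): 14 bp
  [83,89): 6 bp
  [89,94): 5 bp

[5,5,6,6,6,8,9,14,16,19]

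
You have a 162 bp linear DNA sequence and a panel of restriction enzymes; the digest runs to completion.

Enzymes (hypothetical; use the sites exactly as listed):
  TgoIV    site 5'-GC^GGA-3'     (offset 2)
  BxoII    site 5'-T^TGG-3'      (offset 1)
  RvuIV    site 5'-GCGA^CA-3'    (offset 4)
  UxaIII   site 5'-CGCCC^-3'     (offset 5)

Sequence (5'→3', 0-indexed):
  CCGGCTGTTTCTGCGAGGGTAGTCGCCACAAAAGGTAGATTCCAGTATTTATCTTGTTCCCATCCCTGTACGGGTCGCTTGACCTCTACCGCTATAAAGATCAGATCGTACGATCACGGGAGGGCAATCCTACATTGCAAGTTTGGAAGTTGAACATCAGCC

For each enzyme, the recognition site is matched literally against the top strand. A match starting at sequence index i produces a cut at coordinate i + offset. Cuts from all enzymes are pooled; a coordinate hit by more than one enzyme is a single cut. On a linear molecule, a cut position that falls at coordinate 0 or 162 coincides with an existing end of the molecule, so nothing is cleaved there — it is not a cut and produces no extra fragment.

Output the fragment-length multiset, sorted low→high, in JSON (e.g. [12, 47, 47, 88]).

Per-enzyme occurrences:
  TgoIV (GCGGA, off=2): no sites
  BxoII (TTGG, off=1): starts [142] → cuts [143]
  RvuIV (GCGACA, off=4): no sites
  UxaIII (CGCCC, off=5): no sites

Pooled cuts: [143]

Fragments:
  [0,143): 143 bp
  [143,162): 19 bp

[19,143]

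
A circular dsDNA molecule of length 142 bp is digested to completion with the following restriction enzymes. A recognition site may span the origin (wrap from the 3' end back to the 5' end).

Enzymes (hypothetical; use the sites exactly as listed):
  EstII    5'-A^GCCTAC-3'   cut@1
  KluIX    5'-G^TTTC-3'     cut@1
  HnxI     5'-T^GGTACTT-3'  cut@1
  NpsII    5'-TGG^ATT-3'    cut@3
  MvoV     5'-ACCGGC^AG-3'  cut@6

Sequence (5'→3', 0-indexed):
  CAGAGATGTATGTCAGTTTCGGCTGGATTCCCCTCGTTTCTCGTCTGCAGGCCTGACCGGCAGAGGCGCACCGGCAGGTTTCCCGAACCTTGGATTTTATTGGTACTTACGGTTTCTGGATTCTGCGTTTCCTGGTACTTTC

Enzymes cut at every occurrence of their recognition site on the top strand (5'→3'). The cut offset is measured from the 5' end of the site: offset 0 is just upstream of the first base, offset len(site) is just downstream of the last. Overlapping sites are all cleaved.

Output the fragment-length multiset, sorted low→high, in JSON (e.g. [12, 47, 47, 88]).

Per-enzyme occurrences:
  EstII (AGCCTAC, off=1): no sites
  KluIX (GTTTC, off=1): starts [15, 35, 77, 111, 126] → cuts [16, 36, 78, 112, 127]
  HnxI (TGGTACTT, off=1): starts [100, 132] → cuts [101, 133]
  NpsII (TGGATT, off=3): starts [23, 90, 116] → cuts [26, 93, 119]
  MvoV (ACCGGCAG, off=6): starts [55, 69] → cuts [61, 75]

Pooled cuts: [16, 26, 36, 61, 75, 78, 93, 101, 112, 119, 127, 133]

Fragment lengths:
  16→26: 10 bp
  26→36: 10 bp
  36→61: 25 bp
  61→75: 14 bp
  75→78: 3 bp
  78→93: 15 bp
  93→101: 8 bp
  101→112: 11 bp
  112→119: 7 bp
  119→127: 8 bp
  127→133: 6 bp
  133→16 (wrap): 142-133+16 = 25 bp

[3,6,7,8,8,10,10,11,14,15,25,25]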